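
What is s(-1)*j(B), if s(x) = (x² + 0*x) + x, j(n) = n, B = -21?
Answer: 0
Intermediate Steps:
s(x) = x + x² (s(x) = (x² + 0) + x = x² + x = x + x²)
s(-1)*j(B) = -(1 - 1)*(-21) = -1*0*(-21) = 0*(-21) = 0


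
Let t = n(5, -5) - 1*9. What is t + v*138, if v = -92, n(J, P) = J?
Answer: -12700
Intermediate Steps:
t = -4 (t = 5 - 1*9 = 5 - 9 = -4)
t + v*138 = -4 - 92*138 = -4 - 12696 = -12700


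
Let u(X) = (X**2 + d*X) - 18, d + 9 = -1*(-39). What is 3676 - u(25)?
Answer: 2319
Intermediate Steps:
d = 30 (d = -9 - 1*(-39) = -9 + 39 = 30)
u(X) = -18 + X**2 + 30*X (u(X) = (X**2 + 30*X) - 18 = -18 + X**2 + 30*X)
3676 - u(25) = 3676 - (-18 + 25**2 + 30*25) = 3676 - (-18 + 625 + 750) = 3676 - 1*1357 = 3676 - 1357 = 2319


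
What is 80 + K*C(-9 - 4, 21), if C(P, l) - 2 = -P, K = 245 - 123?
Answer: 1910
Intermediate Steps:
K = 122
C(P, l) = 2 - P
80 + K*C(-9 - 4, 21) = 80 + 122*(2 - (-9 - 4)) = 80 + 122*(2 - 1*(-13)) = 80 + 122*(2 + 13) = 80 + 122*15 = 80 + 1830 = 1910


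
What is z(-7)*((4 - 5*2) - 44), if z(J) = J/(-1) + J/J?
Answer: -400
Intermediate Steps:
z(J) = 1 - J (z(J) = J*(-1) + 1 = -J + 1 = 1 - J)
z(-7)*((4 - 5*2) - 44) = (1 - 1*(-7))*((4 - 5*2) - 44) = (1 + 7)*((4 - 10) - 44) = 8*(-6 - 44) = 8*(-50) = -400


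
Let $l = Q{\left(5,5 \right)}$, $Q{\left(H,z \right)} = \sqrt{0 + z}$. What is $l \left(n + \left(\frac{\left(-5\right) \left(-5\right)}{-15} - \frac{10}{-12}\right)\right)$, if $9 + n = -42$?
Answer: $- \frac{311 \sqrt{5}}{6} \approx -115.9$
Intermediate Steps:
$n = -51$ ($n = -9 - 42 = -51$)
$Q{\left(H,z \right)} = \sqrt{z}$
$l = \sqrt{5} \approx 2.2361$
$l \left(n + \left(\frac{\left(-5\right) \left(-5\right)}{-15} - \frac{10}{-12}\right)\right) = \sqrt{5} \left(-51 + \left(\frac{\left(-5\right) \left(-5\right)}{-15} - \frac{10}{-12}\right)\right) = \sqrt{5} \left(-51 + \left(25 \left(- \frac{1}{15}\right) - - \frac{5}{6}\right)\right) = \sqrt{5} \left(-51 + \left(- \frac{5}{3} + \frac{5}{6}\right)\right) = \sqrt{5} \left(-51 - \frac{5}{6}\right) = \sqrt{5} \left(- \frac{311}{6}\right) = - \frac{311 \sqrt{5}}{6}$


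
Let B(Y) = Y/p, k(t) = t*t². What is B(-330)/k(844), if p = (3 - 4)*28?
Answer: 165/8416962176 ≈ 1.9603e-8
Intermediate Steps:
p = -28 (p = -1*28 = -28)
k(t) = t³
B(Y) = -Y/28 (B(Y) = Y/(-28) = Y*(-1/28) = -Y/28)
B(-330)/k(844) = (-1/28*(-330))/(844³) = (165/14)/601211584 = (165/14)*(1/601211584) = 165/8416962176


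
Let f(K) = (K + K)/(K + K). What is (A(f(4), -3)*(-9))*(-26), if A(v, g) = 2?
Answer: 468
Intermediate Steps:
f(K) = 1 (f(K) = (2*K)/((2*K)) = (2*K)*(1/(2*K)) = 1)
(A(f(4), -3)*(-9))*(-26) = (2*(-9))*(-26) = -18*(-26) = 468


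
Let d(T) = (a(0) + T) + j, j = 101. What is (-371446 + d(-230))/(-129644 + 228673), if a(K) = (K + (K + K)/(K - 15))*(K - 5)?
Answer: -371575/99029 ≈ -3.7522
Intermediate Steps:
a(K) = (-5 + K)*(K + 2*K/(-15 + K)) (a(K) = (K + (2*K)/(-15 + K))*(-5 + K) = (K + 2*K/(-15 + K))*(-5 + K) = (-5 + K)*(K + 2*K/(-15 + K)))
d(T) = 101 + T (d(T) = (0*(65 + 0² - 18*0)/(-15 + 0) + T) + 101 = (0*(65 + 0 + 0)/(-15) + T) + 101 = (0*(-1/15)*65 + T) + 101 = (0 + T) + 101 = T + 101 = 101 + T)
(-371446 + d(-230))/(-129644 + 228673) = (-371446 + (101 - 230))/(-129644 + 228673) = (-371446 - 129)/99029 = -371575*1/99029 = -371575/99029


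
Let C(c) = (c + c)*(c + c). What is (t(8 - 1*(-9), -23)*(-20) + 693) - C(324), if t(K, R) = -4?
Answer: -419131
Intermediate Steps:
C(c) = 4*c² (C(c) = (2*c)*(2*c) = 4*c²)
(t(8 - 1*(-9), -23)*(-20) + 693) - C(324) = (-4*(-20) + 693) - 4*324² = (80 + 693) - 4*104976 = 773 - 1*419904 = 773 - 419904 = -419131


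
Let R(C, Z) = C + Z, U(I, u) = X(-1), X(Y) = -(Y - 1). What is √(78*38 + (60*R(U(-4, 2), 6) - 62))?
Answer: √3382 ≈ 58.155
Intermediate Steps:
X(Y) = 1 - Y (X(Y) = -(-1 + Y) = 1 - Y)
U(I, u) = 2 (U(I, u) = 1 - 1*(-1) = 1 + 1 = 2)
√(78*38 + (60*R(U(-4, 2), 6) - 62)) = √(78*38 + (60*(2 + 6) - 62)) = √(2964 + (60*8 - 62)) = √(2964 + (480 - 62)) = √(2964 + 418) = √3382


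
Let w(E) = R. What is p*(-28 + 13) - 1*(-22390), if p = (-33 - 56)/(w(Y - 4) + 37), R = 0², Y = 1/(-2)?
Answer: 829765/37 ≈ 22426.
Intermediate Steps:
Y = -½ (Y = 1*(-½) = -½ ≈ -0.50000)
R = 0
w(E) = 0
p = -89/37 (p = (-33 - 56)/(0 + 37) = -89/37 ≈ -2.4054)
p*(-28 + 13) - 1*(-22390) = -89*(-28 + 13)/37 - 1*(-22390) = -89/37*(-15) + 22390 = 1335/37 + 22390 = 829765/37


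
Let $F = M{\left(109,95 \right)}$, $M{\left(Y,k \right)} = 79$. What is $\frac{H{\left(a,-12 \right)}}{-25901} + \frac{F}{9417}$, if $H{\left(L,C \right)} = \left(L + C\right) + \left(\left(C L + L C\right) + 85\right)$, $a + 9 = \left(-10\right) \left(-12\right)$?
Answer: $\frac{25400339}{243909717} \approx 0.10414$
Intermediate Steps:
$a = 111$ ($a = -9 - -120 = -9 + 120 = 111$)
$H{\left(L,C \right)} = 85 + C + L + 2 C L$ ($H{\left(L,C \right)} = \left(C + L\right) + \left(\left(C L + C L\right) + 85\right) = \left(C + L\right) + \left(2 C L + 85\right) = \left(C + L\right) + \left(85 + 2 C L\right) = 85 + C + L + 2 C L$)
$F = 79$
$\frac{H{\left(a,-12 \right)}}{-25901} + \frac{F}{9417} = \frac{85 - 12 + 111 + 2 \left(-12\right) 111}{-25901} + \frac{79}{9417} = \left(85 - 12 + 111 - 2664\right) \left(- \frac{1}{25901}\right) + 79 \cdot \frac{1}{9417} = \left(-2480\right) \left(- \frac{1}{25901}\right) + \frac{79}{9417} = \frac{2480}{25901} + \frac{79}{9417} = \frac{25400339}{243909717}$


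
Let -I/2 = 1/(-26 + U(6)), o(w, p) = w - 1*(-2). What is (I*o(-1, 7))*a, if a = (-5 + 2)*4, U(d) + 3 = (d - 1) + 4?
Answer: -6/5 ≈ -1.2000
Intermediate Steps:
U(d) = d (U(d) = -3 + ((d - 1) + 4) = -3 + ((-1 + d) + 4) = -3 + (3 + d) = d)
o(w, p) = 2 + w (o(w, p) = w + 2 = 2 + w)
I = ⅒ (I = -2/(-26 + 6) = -2/(-20) = -2*(-1/20) = ⅒ ≈ 0.10000)
a = -12 (a = -3*4 = -12)
(I*o(-1, 7))*a = ((2 - 1)/10)*(-12) = ((⅒)*1)*(-12) = (⅒)*(-12) = -6/5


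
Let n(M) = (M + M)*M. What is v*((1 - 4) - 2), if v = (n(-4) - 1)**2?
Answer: -4805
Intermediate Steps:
n(M) = 2*M**2 (n(M) = (2*M)*M = 2*M**2)
v = 961 (v = (2*(-4)**2 - 1)**2 = (2*16 - 1)**2 = (32 - 1)**2 = 31**2 = 961)
v*((1 - 4) - 2) = 961*((1 - 4) - 2) = 961*(-3 - 2) = 961*(-5) = -4805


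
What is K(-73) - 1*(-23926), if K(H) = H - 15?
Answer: 23838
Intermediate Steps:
K(H) = -15 + H
K(-73) - 1*(-23926) = (-15 - 73) - 1*(-23926) = -88 + 23926 = 23838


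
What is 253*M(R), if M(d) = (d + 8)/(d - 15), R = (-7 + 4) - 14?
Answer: 2277/32 ≈ 71.156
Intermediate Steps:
R = -17 (R = -3 - 14 = -17)
M(d) = (8 + d)/(-15 + d)
253*M(R) = 253*((8 - 17)/(-15 - 17)) = 253*(-9/(-32)) = 253*(-1/32*(-9)) = 253*(9/32) = 2277/32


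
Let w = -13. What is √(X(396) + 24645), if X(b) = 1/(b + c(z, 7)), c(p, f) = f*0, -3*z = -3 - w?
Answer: √107353631/66 ≈ 156.99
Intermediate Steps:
z = -10/3 (z = -(-3 - 1*(-13))/3 = -(-3 + 13)/3 = -⅓*10 = -10/3 ≈ -3.3333)
c(p, f) = 0
X(b) = 1/b (X(b) = 1/(b + 0) = 1/b)
√(X(396) + 24645) = √(1/396 + 24645) = √(9759421/396) = √107353631/66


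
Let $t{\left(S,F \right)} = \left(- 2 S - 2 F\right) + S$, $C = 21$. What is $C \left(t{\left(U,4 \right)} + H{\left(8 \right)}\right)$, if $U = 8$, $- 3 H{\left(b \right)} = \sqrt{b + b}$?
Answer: $-364$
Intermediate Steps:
$H{\left(b \right)} = - \frac{\sqrt{2} \sqrt{b}}{3}$ ($H{\left(b \right)} = - \frac{\sqrt{b + b}}{3} = - \frac{\sqrt{2 b}}{3} = - \frac{\sqrt{2} \sqrt{b}}{3}$)
$t{\left(S,F \right)} = - S - 2 F$ ($t{\left(S,F \right)} = \left(- 2 F - 2 S\right) + S = - S - 2 F$)
$C \left(t{\left(U,4 \right)} + H{\left(8 \right)}\right) = 21 \left(\left(\left(-1\right) 8 - 8\right) - \frac{\sqrt{2} \sqrt{8}}{3}\right) = 21 \left(\left(-8 - 8\right) - \frac{\sqrt{2} \cdot 2 \sqrt{2}}{3}\right) = 21 \left(-16 - \frac{4}{3}\right) = 21 \left(- \frac{52}{3}\right) = -364$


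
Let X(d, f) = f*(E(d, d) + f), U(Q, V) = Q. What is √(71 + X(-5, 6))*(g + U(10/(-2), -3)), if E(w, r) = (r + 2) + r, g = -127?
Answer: -132*√59 ≈ -1013.9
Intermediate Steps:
E(w, r) = 2 + 2*r (E(w, r) = (2 + r) + r = 2 + 2*r)
X(d, f) = f*(2 + f + 2*d) (X(d, f) = f*((2 + 2*d) + f) = f*(2 + f + 2*d))
√(71 + X(-5, 6))*(g + U(10/(-2), -3)) = √(71 + 6*(2 + 6 + 2*(-5)))*(-127 + 10/(-2)) = √(71 + 6*(2 + 6 - 10))*(-127 + 10*(-½)) = √(71 + 6*(-2))*(-127 - 5) = √(71 - 12)*(-132) = √59*(-132) = -132*√59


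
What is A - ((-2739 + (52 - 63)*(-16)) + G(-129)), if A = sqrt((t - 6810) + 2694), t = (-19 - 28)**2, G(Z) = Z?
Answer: 2692 + I*sqrt(1907) ≈ 2692.0 + 43.669*I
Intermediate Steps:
t = 2209 (t = (-47)**2 = 2209)
A = I*sqrt(1907) (A = sqrt((2209 - 6810) + 2694) = sqrt(-4601 + 2694) = sqrt(-1907) = I*sqrt(1907) ≈ 43.669*I)
A - ((-2739 + (52 - 63)*(-16)) + G(-129)) = I*sqrt(1907) - ((-2739 + (52 - 63)*(-16)) - 129) = I*sqrt(1907) - ((-2739 - 11*(-16)) - 129) = I*sqrt(1907) - ((-2739 + 176) - 129) = I*sqrt(1907) - (-2563 - 129) = I*sqrt(1907) - 1*(-2692) = I*sqrt(1907) + 2692 = 2692 + I*sqrt(1907)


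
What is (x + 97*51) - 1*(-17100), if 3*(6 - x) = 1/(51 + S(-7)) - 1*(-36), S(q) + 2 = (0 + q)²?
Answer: 6480053/294 ≈ 22041.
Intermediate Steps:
S(q) = -2 + q² (S(q) = -2 + (0 + q)² = -2 + q²)
x = -1765/294 (x = 6 - (1/(51 + (-2 + (-7)²)) - 1*(-36))/3 = 6 - (1/(51 + (-2 + 49)) + 36)/3 = 6 - (1/(51 + 47) + 36)/3 = 6 - (1/98 + 36)/3 = 6 - ⅓*3529/98 = 6 - 3529/294 = -1765/294 ≈ -6.0034)
(x + 97*51) - 1*(-17100) = (-1765/294 + 97*51) - 1*(-17100) = (-1765/294 + 4947) + 17100 = 1452653/294 + 17100 = 6480053/294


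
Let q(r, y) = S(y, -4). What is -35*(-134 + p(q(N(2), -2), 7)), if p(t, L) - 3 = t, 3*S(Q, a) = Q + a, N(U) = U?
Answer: 4655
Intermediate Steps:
S(Q, a) = Q/3 + a/3 (S(Q, a) = (Q + a)/3 = Q/3 + a/3)
q(r, y) = -4/3 + y/3 (q(r, y) = y/3 + (1/3)*(-4) = y/3 - 4/3 = -4/3 + y/3)
p(t, L) = 3 + t
-35*(-134 + p(q(N(2), -2), 7)) = -35*(-134 + (3 + (-4/3 + (1/3)*(-2)))) = -35*(-134 + (3 + (-4/3 - 2/3))) = -35*(-134 + (3 - 2)) = -35*(-134 + 1) = -35*(-133) = 4655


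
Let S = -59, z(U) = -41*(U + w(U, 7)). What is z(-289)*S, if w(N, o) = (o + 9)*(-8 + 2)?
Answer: -931315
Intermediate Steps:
w(N, o) = -54 - 6*o (w(N, o) = (9 + o)*(-6) = -54 - 6*o)
z(U) = 3936 - 41*U (z(U) = -41*(U + (-54 - 6*7)) = -41*(U + (-54 - 42)) = -41*(U - 96) = -41*(-96 + U) = 3936 - 41*U)
z(-289)*S = (3936 - 41*(-289))*(-59) = (3936 + 11849)*(-59) = 15785*(-59) = -931315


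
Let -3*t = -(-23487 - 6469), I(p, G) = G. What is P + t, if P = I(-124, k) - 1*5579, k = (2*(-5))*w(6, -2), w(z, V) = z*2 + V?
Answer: -46993/3 ≈ -15664.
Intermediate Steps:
w(z, V) = V + 2*z (w(z, V) = 2*z + V = V + 2*z)
k = -100 (k = (2*(-5))*(-2 + 2*6) = -10*(-2 + 12) = -10*10 = -100)
P = -5679 (P = -100 - 1*5579 = -100 - 5579 = -5679)
t = -29956/3 (t = -(-1)*(-23487 - 6469)/3 = -(-1)*(-29956)/3 = -1/3*29956 = -29956/3 ≈ -9985.3)
P + t = -5679 - 29956/3 = -46993/3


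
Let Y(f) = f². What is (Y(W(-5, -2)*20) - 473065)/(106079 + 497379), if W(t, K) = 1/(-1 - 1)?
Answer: -472965/603458 ≈ -0.78376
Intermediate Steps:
W(t, K) = -½ (W(t, K) = 1/(-2) = -½)
(Y(W(-5, -2)*20) - 473065)/(106079 + 497379) = ((-½*20)² - 473065)/(106079 + 497379) = ((-10)² - 473065)/603458 = (100 - 473065)*(1/603458) = -472965*1/603458 = -472965/603458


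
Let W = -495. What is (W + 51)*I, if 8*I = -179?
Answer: 19869/2 ≈ 9934.5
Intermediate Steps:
I = -179/8 (I = (⅛)*(-179) = -179/8 ≈ -22.375)
(W + 51)*I = (-495 + 51)*(-179/8) = -444*(-179/8) = 19869/2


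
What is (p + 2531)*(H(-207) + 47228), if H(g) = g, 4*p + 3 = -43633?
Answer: -393941938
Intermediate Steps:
p = -10909 (p = -3/4 + (1/4)*(-43633) = -3/4 - 43633/4 = -10909)
(p + 2531)*(H(-207) + 47228) = (-10909 + 2531)*(-207 + 47228) = -8378*47021 = -393941938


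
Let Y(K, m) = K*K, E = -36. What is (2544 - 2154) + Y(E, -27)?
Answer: 1686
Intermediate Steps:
Y(K, m) = K²
(2544 - 2154) + Y(E, -27) = (2544 - 2154) + (-36)² = 390 + 1296 = 1686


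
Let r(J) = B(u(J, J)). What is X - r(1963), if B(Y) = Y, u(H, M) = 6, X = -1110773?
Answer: -1110779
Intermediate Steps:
r(J) = 6
X - r(1963) = -1110773 - 1*6 = -1110773 - 6 = -1110779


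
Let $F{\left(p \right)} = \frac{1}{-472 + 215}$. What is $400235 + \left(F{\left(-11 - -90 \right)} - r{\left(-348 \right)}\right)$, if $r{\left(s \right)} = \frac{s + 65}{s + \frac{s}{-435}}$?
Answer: $\frac{178565280329}{446152} \approx 4.0023 \cdot 10^{5}$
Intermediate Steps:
$F{\left(p \right)} = - \frac{1}{257}$ ($F{\left(p \right)} = \frac{1}{-257} = - \frac{1}{257}$)
$r{\left(s \right)} = \frac{435 \left(65 + s\right)}{434 s}$ ($r{\left(s \right)} = \frac{65 + s}{s + s \left(- \frac{1}{435}\right)} = \frac{65 + s}{s - \frac{s}{435}} = \frac{65 + s}{\frac{434}{435} s} = \left(65 + s\right) \frac{435}{434 s} = \frac{435 \left(65 + s\right)}{434 s}$)
$400235 + \left(F{\left(-11 - -90 \right)} - r{\left(-348 \right)}\right) = 400235 - \left(\frac{1}{257} + \frac{435 \left(65 - 348\right)}{434 \left(-348\right)}\right) = 400235 - \left(\frac{1}{257} + \frac{435}{434} \left(- \frac{1}{348}\right) \left(-283\right)\right) = 400235 - \frac{365391}{446152} = \frac{178565280329}{446152}$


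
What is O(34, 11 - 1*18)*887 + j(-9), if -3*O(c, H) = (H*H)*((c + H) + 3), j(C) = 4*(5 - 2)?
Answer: -434618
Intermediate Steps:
j(C) = 12 (j(C) = 4*3 = 12)
O(c, H) = -H**2*(3 + H + c)/3 (O(c, H) = -H*H*((c + H) + 3)/3 = -H**2*((H + c) + 3)/3 = -H**2*(3 + H + c)/3)
O(34, 11 - 1*18)*887 + j(-9) = ((11 - 1*18)**2*(-3 - (11 - 1*18) - 1*34)/3)*887 + 12 = ((11 - 18)**2*(-3 - (11 - 18) - 34)/3)*887 + 12 = ((1/3)*(-7)**2*(-3 - 1*(-7) - 34))*887 + 12 = ((1/3)*49*(-3 + 7 - 34))*887 + 12 = ((1/3)*49*(-30))*887 + 12 = -490*887 + 12 = -434630 + 12 = -434618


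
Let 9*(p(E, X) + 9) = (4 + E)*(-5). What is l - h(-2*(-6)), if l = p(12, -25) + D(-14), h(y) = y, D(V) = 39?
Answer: 82/9 ≈ 9.1111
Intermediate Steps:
p(E, X) = -101/9 - 5*E/9 (p(E, X) = -9 + ((4 + E)*(-5))/9 = -9 + (-20 - 5*E)/9 = -9 + (-20/9 - 5*E/9) = -101/9 - 5*E/9)
l = 190/9 (l = (-101/9 - 5/9*12) + 39 = (-101/9 - 20/3) + 39 = -161/9 + 39 = 190/9 ≈ 21.111)
l - h(-2*(-6)) = 190/9 - (-2)*(-6) = 190/9 - 1*12 = 190/9 - 12 = 82/9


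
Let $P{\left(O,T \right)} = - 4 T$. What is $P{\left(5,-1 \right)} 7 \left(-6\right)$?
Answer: $-168$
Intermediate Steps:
$P{\left(5,-1 \right)} 7 \left(-6\right) = \left(-4\right) \left(-1\right) 7 \left(-6\right) = 4 \cdot 7 \left(-6\right) = 28 \left(-6\right) = -168$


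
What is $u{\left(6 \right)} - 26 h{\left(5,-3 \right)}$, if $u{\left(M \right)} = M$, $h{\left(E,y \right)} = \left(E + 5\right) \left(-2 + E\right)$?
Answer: $-774$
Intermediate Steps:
$h{\left(E,y \right)} = \left(-2 + E\right) \left(5 + E\right)$ ($h{\left(E,y \right)} = \left(5 + E\right) \left(-2 + E\right) = \left(-2 + E\right) \left(5 + E\right)$)
$u{\left(6 \right)} - 26 h{\left(5,-3 \right)} = 6 - 26 \left(-10 + 5^{2} + 3 \cdot 5\right) = 6 - 26 \left(-10 + 25 + 15\right) = 6 - 780 = -774$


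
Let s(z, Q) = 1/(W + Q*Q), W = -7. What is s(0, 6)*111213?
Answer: 111213/29 ≈ 3834.9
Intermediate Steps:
s(z, Q) = 1/(-7 + Q**2) (s(z, Q) = 1/(-7 + Q*Q) = 1/(-7 + Q**2))
s(0, 6)*111213 = 111213/(-7 + 6**2) = 111213/(-7 + 36) = 111213/29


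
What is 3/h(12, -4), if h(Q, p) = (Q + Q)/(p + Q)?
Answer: 1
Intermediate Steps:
h(Q, p) = 2*Q/(Q + p) (h(Q, p) = (2*Q)/(Q + p) = 2*Q/(Q + p))
3/h(12, -4) = 3/(2*12/(12 - 4)) = 3/(2*12/8) = 3/(2*12*(⅛)) = 3/3 = (⅓)*3 = 1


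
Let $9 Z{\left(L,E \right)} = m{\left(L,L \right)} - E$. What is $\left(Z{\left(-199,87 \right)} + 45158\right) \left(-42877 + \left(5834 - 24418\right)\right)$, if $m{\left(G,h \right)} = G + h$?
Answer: $-2772143773$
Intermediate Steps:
$Z{\left(L,E \right)} = - \frac{E}{9} + \frac{2 L}{9}$ ($Z{\left(L,E \right)} = \frac{\left(L + L\right) - E}{9} = \frac{2 L - E}{9} = \frac{- E + 2 L}{9} = - \frac{E}{9} + \frac{2 L}{9}$)
$\left(Z{\left(-199,87 \right)} + 45158\right) \left(-42877 + \left(5834 - 24418\right)\right) = \left(\left(\left(- \frac{1}{9}\right) 87 + \frac{2}{9} \left(-199\right)\right) + 45158\right) \left(-42877 + \left(5834 - 24418\right)\right) = \left(\left(- \frac{29}{3} - \frac{398}{9}\right) + 45158\right) \left(-42877 - 18584\right) = \left(- \frac{485}{9} + 45158\right) \left(-61461\right) = \frac{405937}{9} \left(-61461\right) = -2772143773$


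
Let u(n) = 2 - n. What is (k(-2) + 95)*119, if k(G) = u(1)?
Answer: 11424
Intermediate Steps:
k(G) = 1 (k(G) = 2 - 1*1 = 2 - 1 = 1)
(k(-2) + 95)*119 = (1 + 95)*119 = 96*119 = 11424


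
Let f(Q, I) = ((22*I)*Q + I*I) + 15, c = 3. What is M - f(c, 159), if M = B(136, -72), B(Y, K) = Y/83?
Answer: -2970434/83 ≈ -35788.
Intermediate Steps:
B(Y, K) = Y/83 (B(Y, K) = Y*(1/83) = Y/83)
f(Q, I) = 15 + I**2 + 22*I*Q (f(Q, I) = (22*I*Q + I**2) + 15 = (I**2 + 22*I*Q) + 15 = 15 + I**2 + 22*I*Q)
M = 136/83 (M = (1/83)*136 = 136/83 ≈ 1.6386)
M - f(c, 159) = 136/83 - (15 + 159**2 + 22*159*3) = 136/83 - (15 + 25281 + 10494) = 136/83 - 1*35790 = 136/83 - 35790 = -2970434/83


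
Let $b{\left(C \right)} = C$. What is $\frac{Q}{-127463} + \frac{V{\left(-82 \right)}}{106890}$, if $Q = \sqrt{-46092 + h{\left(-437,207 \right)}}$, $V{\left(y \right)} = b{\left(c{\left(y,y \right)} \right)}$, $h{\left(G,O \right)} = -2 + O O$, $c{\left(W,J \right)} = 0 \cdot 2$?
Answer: $- \frac{i \sqrt{3245}}{127463} \approx - 0.00044691 i$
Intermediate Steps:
$c{\left(W,J \right)} = 0$
$h{\left(G,O \right)} = -2 + O^{2}$
$V{\left(y \right)} = 0$
$Q = i \sqrt{3245}$ ($Q = \sqrt{-46092 - \left(2 - 207^{2}\right)} = \sqrt{-46092 + \left(-2 + 42849\right)} = \sqrt{-46092 + 42847} = \sqrt{-3245} = i \sqrt{3245} \approx 56.965 i$)
$\frac{Q}{-127463} + \frac{V{\left(-82 \right)}}{106890} = \frac{i \sqrt{3245}}{-127463} + \frac{0}{106890} = i \sqrt{3245} \left(- \frac{1}{127463}\right) + 0 \cdot \frac{1}{106890} = - \frac{i \sqrt{3245}}{127463} + 0 = - \frac{i \sqrt{3245}}{127463}$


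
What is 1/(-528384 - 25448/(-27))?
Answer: -27/14240920 ≈ -1.8959e-6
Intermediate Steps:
1/(-528384 - 25448/(-27)) = 1/(-528384 - 25448*(-1)/27) = 1/(-528384 - 6362*(-4/27)) = 1/(-528384 + 25448/27) = 1/(-14240920/27) = -27/14240920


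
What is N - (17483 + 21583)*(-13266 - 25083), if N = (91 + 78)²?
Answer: 1498170595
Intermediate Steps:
N = 28561 (N = 169² = 28561)
N - (17483 + 21583)*(-13266 - 25083) = 28561 - (17483 + 21583)*(-13266 - 25083) = 28561 - 39066*(-38349) = 28561 - 1*(-1498142034) = 28561 + 1498142034 = 1498170595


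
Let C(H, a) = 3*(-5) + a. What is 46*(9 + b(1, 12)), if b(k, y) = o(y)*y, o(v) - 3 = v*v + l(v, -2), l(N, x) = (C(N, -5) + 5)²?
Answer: 205758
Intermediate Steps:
C(H, a) = -15 + a
l(N, x) = 225 (l(N, x) = ((-15 - 5) + 5)² = (-20 + 5)² = (-15)² = 225)
o(v) = 228 + v² (o(v) = 3 + (v*v + 225) = 3 + (v² + 225) = 3 + (225 + v²) = 228 + v²)
b(k, y) = y*(228 + y²) (b(k, y) = (228 + y²)*y = y*(228 + y²))
46*(9 + b(1, 12)) = 46*(9 + 12*(228 + 12²)) = 46*(9 + 12*(228 + 144)) = 46*(9 + 12*372) = 46*(9 + 4464) = 46*4473 = 205758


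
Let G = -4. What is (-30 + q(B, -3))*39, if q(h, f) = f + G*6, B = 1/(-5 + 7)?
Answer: -2223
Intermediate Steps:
B = ½ (B = 1/2 = ½ ≈ 0.50000)
q(h, f) = -24 + f (q(h, f) = f - 4*6 = f - 24 = -24 + f)
(-30 + q(B, -3))*39 = (-30 + (-24 - 3))*39 = (-30 - 27)*39 = -57*39 = -2223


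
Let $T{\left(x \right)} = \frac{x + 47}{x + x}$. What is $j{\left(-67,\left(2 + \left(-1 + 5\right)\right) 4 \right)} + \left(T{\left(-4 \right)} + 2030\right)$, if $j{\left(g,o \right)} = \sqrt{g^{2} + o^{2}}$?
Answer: $\frac{16197}{8} + \sqrt{5065} \approx 2095.8$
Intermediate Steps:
$T{\left(x \right)} = \frac{47 + x}{2 x}$
$j{\left(-67,\left(2 + \left(-1 + 5\right)\right) 4 \right)} + \left(T{\left(-4 \right)} + 2030\right) = \sqrt{\left(-67\right)^{2} + \left(\left(2 + \left(-1 + 5\right)\right) 4\right)^{2}} + \left(\frac{47 - 4}{2 \left(-4\right)} + 2030\right) = \sqrt{4489 + \left(\left(2 + 4\right) 4\right)^{2}} + \left(\frac{1}{2} \left(- \frac{1}{4}\right) 43 + 2030\right) = \sqrt{4489 + \left(6 \cdot 4\right)^{2}} + \left(- \frac{43}{8} + 2030\right) = \sqrt{4489 + 24^{2}} + \frac{16197}{8} = \sqrt{4489 + 576} + \frac{16197}{8} = \sqrt{5065} + \frac{16197}{8} = \frac{16197}{8} + \sqrt{5065}$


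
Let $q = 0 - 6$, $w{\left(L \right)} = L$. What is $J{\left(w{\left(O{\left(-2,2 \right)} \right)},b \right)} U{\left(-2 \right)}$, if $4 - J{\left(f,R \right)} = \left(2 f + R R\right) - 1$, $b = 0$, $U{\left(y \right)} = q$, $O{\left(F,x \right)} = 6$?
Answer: $42$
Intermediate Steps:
$q = -6$ ($q = 0 - 6 = -6$)
$U{\left(y \right)} = -6$
$J{\left(f,R \right)} = 5 - R^{2} - 2 f$ ($J{\left(f,R \right)} = 4 - \left(\left(2 f + R R\right) - 1\right) = 4 - \left(\left(2 f + R^{2}\right) - 1\right) = 4 - \left(\left(R^{2} + 2 f\right) - 1\right) = 4 - \left(-1 + R^{2} + 2 f\right) = 5 - R^{2} - 2 f$)
$J{\left(w{\left(O{\left(-2,2 \right)} \right)},b \right)} U{\left(-2 \right)} = \left(5 - 0^{2} - 12\right) \left(-6\right) = \left(5 - 0 - 12\right) \left(-6\right) = \left(5 + 0 - 12\right) \left(-6\right) = \left(-7\right) \left(-6\right) = 42$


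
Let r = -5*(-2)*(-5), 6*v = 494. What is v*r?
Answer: -12350/3 ≈ -4116.7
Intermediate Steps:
v = 247/3 (v = (⅙)*494 = 247/3 ≈ 82.333)
r = -50 (r = 10*(-5) = -50)
v*r = (247/3)*(-50) = -12350/3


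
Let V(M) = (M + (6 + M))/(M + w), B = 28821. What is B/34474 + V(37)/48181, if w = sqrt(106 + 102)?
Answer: 1612295204801/1928411472834 - 320*sqrt(13)/55938141 ≈ 0.83605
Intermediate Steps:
w = 4*sqrt(13) (w = sqrt(208) = 4*sqrt(13) ≈ 14.422)
V(M) = (6 + 2*M)/(M + 4*sqrt(13)) (V(M) = (M + (6 + M))/(M + 4*sqrt(13)) = (6 + 2*M)/(M + 4*sqrt(13)))
B/34474 + V(37)/48181 = 28821/34474 + (2*(3 + 37)/(37 + 4*sqrt(13)))/48181 = 28821*(1/34474) + (2*40/(37 + 4*sqrt(13)))*(1/48181) = 28821/34474 + (80/(37 + 4*sqrt(13)))*(1/48181) = 28821/34474 + 80/(48181*(37 + 4*sqrt(13)))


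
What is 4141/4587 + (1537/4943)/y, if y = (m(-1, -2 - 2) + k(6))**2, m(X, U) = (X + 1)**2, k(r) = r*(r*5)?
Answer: 221067150473/244874242800 ≈ 0.90278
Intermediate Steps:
k(r) = 5*r**2 (k(r) = r*(5*r) = 5*r**2)
m(X, U) = (1 + X)**2
y = 32400 (y = ((1 - 1)**2 + 5*6**2)**2 = (0**2 + 5*36)**2 = (0 + 180)**2 = 180**2 = 32400)
4141/4587 + (1537/4943)/y = 4141/4587 + (1537/4943)/32400 = 4141*(1/4587) + (1537*(1/4943))*(1/32400) = 4141/4587 + (1537/4943)*(1/32400) = 4141/4587 + 1537/160153200 = 221067150473/244874242800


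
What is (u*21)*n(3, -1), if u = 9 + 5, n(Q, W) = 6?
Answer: 1764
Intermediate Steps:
u = 14
(u*21)*n(3, -1) = (14*21)*6 = 294*6 = 1764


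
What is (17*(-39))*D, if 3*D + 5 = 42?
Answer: -8177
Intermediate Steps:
D = 37/3 (D = -5/3 + (⅓)*42 = -5/3 + 14 = 37/3 ≈ 12.333)
(17*(-39))*D = (17*(-39))*(37/3) = -663*37/3 = -8177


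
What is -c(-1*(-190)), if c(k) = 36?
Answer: -36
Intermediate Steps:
-c(-1*(-190)) = -1*36 = -36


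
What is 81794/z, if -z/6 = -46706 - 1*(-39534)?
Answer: 40897/21516 ≈ 1.9008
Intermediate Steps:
z = 43032 (z = -6*(-46706 - 1*(-39534)) = -6*(-46706 + 39534) = -6*(-7172) = 43032)
81794/z = 81794/43032 = 81794*(1/43032) = 40897/21516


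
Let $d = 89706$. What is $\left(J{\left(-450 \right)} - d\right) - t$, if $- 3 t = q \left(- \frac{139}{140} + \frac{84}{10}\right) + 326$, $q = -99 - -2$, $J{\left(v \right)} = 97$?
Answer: $- \frac{37690729}{420} \approx -89740.0$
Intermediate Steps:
$q = -97$ ($q = -99 + 2 = -97$)
$t = \frac{54949}{420}$ ($t = - \frac{- 97 \left(- \frac{139}{140} + \frac{84}{10}\right) + 326}{3} = - \frac{- 97 \left(\left(-139\right) \frac{1}{140} + 84 \cdot \frac{1}{10}\right) + 326}{3} = - \frac{- 97 \left(- \frac{139}{140} + \frac{42}{5}\right) + 326}{3} = - \frac{\left(-97\right) \frac{1037}{140} + 326}{3} = - \frac{- \frac{100589}{140} + 326}{3} = \left(- \frac{1}{3}\right) \left(- \frac{54949}{140}\right) = \frac{54949}{420} \approx 130.83$)
$\left(J{\left(-450 \right)} - d\right) - t = \left(97 - 89706\right) - \frac{54949}{420} = -89609 - \frac{54949}{420} = - \frac{37690729}{420}$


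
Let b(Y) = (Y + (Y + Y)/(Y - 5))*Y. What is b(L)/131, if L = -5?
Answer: 20/131 ≈ 0.15267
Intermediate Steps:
b(Y) = Y*(Y + 2*Y/(-5 + Y)) (b(Y) = (Y + (2*Y)/(-5 + Y))*Y = (Y + 2*Y/(-5 + Y))*Y = Y*(Y + 2*Y/(-5 + Y)))
b(L)/131 = ((-5)²*(-3 - 5)/(-5 - 5))/131 = (25*(-8)/(-10))*(1/131) = (25*(-⅒)*(-8))*(1/131) = 20*(1/131) = 20/131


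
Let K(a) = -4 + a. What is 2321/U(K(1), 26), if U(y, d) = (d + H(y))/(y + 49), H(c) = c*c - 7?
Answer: 53383/14 ≈ 3813.1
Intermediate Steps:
H(c) = -7 + c² (H(c) = c² - 7 = -7 + c²)
U(y, d) = (-7 + d + y²)/(49 + y) (U(y, d) = (d + (-7 + y²))/(y + 49) = (-7 + d + y²)/(49 + y))
2321/U(K(1), 26) = 2321/(((-7 + 26 + (-4 + 1)²)/(49 + (-4 + 1)))) = 2321/(((-7 + 26 + (-3)²)/(49 - 3))) = 2321/(((-7 + 26 + 9)/46)) = 2321/(((1/46)*28)) = 2321/(14/23) = 2321*(23/14) = 53383/14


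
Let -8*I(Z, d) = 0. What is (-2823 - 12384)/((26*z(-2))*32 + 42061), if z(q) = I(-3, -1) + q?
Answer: -15207/40397 ≈ -0.37644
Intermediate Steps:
I(Z, d) = 0 (I(Z, d) = -⅛*0 = 0)
z(q) = q (z(q) = 0 + q = q)
(-2823 - 12384)/((26*z(-2))*32 + 42061) = (-2823 - 12384)/((26*(-2))*32 + 42061) = -15207/(-52*32 + 42061) = -15207/(-1664 + 42061) = -15207/40397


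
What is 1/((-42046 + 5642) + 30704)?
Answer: -1/5700 ≈ -0.00017544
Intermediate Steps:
1/((-42046 + 5642) + 30704) = 1/(-36404 + 30704) = 1/(-5700) = -1/5700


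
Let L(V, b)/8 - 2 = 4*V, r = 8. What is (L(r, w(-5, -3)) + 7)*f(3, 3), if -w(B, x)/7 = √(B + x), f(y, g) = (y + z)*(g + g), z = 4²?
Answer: 31806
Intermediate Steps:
z = 16
f(y, g) = 2*g*(16 + y) (f(y, g) = (y + 16)*(g + g) = (16 + y)*(2*g) = 2*g*(16 + y))
w(B, x) = -7*√(B + x)
L(V, b) = 16 + 32*V (L(V, b) = 16 + 8*(4*V) = 16 + 32*V)
(L(r, w(-5, -3)) + 7)*f(3, 3) = ((16 + 32*8) + 7)*(2*3*(16 + 3)) = ((16 + 256) + 7)*(2*3*19) = (272 + 7)*114 = 279*114 = 31806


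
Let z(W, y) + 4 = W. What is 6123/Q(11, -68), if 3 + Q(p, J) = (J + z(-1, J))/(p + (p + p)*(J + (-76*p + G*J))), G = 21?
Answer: -314067039/153806 ≈ -2042.0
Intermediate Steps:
z(W, y) = -4 + W
Q(p, J) = -3 + (-5 + J)/(p + 2*p*(-76*p + 22*J)) (Q(p, J) = -3 + (J + (-4 - 1))/(p + (p + p)*(J + (-76*p + 21*J))) = -3 + (J - 5)/(p + (2*p)*(-76*p + 22*J)) = -3 + (-5 + J)/(p + 2*p*(-76*p + 22*J)))
6123/Q(11, -68) = 6123/(((-5 - 68 - 3*11 + 456*11**2 - 132*(-68)*11)/(11*(1 - 152*11 + 44*(-68))))) = 6123/(((-5 - 68 - 33 + 456*121 + 98736)/(11*(1 - 1672 - 2992)))) = 6123/(((1/11)*(-5 - 68 - 33 + 55176 + 98736)/(-4663))) = 6123/(((1/11)*(-1/4663)*153806)) = 6123/(-153806/51293) = 6123*(-51293/153806) = -314067039/153806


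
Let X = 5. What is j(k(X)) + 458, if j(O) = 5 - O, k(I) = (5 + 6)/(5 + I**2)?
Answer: 13879/30 ≈ 462.63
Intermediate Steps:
k(I) = 11/(5 + I**2)
j(k(X)) + 458 = (5 - 11/(5 + 5**2)) + 458 = (5 - 11/(5 + 25)) + 458 = (5 - 11/30) + 458 = 139/30 + 458 = 13879/30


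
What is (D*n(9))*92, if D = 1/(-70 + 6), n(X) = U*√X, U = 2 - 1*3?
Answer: 69/16 ≈ 4.3125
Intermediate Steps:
U = -1 (U = 2 - 3 = -1)
n(X) = -√X
D = -1/64 (D = 1/(-64) = -1/64 ≈ -0.015625)
(D*n(9))*92 = -(-1)*√9/64*92 = -(-1)*3/64*92 = -1/64*(-3)*92 = (3/64)*92 = 69/16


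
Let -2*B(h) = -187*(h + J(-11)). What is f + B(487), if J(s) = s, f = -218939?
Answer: -174433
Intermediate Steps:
B(h) = -2057/2 + 187*h/2 (B(h) = -(-187)*(h - 11)/2 = -(-187)*(-11 + h)/2 = -(2057 - 187*h)/2 = -2057/2 + 187*h/2)
f + B(487) = -218939 + (-2057/2 + (187/2)*487) = -218939 + (-2057/2 + 91069/2) = -218939 + 44506 = -174433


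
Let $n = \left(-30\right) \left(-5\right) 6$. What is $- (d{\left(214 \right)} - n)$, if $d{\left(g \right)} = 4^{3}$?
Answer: $836$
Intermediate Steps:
$d{\left(g \right)} = 64$
$n = 900$ ($n = 150 \cdot 6 = 900$)
$- (d{\left(214 \right)} - n) = - (64 - 900) = \left(-1\right) \left(-836\right) = 836$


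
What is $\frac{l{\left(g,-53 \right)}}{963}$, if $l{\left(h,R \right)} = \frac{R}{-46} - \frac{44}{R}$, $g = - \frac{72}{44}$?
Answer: $\frac{537}{260866} \approx 0.0020585$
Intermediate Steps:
$g = - \frac{18}{11}$ ($g = \left(-72\right) \frac{1}{44} = - \frac{18}{11} \approx -1.6364$)
$l{\left(h,R \right)} = - \frac{44}{R} - \frac{R}{46}$ ($l{\left(h,R \right)} = R \left(- \frac{1}{46}\right) - \frac{44}{R} = - \frac{R}{46} - \frac{44}{R} = - \frac{44}{R} - \frac{R}{46}$)
$\frac{l{\left(g,-53 \right)}}{963} = \frac{- \frac{44}{-53} - - \frac{53}{46}}{963} = \left(\left(-44\right) \left(- \frac{1}{53}\right) + \frac{53}{46}\right) \frac{1}{963} = \left(\frac{44}{53} + \frac{53}{46}\right) \frac{1}{963} = \frac{4833}{2438} \cdot \frac{1}{963} = \frac{537}{260866}$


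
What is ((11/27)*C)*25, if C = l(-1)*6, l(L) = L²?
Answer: 550/9 ≈ 61.111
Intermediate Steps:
C = 6 (C = (-1)²*6 = 1*6 = 6)
((11/27)*C)*25 = ((11/27)*6)*25 = (22/9)*25 = 550/9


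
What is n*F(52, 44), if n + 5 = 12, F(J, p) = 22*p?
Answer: 6776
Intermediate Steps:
n = 7 (n = -5 + 12 = 7)
n*F(52, 44) = 7*(22*44) = 7*968 = 6776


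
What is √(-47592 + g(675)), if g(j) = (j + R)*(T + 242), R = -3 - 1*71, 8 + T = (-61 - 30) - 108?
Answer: I*√26557 ≈ 162.96*I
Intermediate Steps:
T = -207 (T = -8 + ((-61 - 30) - 108) = -8 + (-91 - 108) = -8 - 199 = -207)
R = -74 (R = -3 - 71 = -74)
g(j) = -2590 + 35*j (g(j) = (j - 74)*(-207 + 242) = (-74 + j)*35 = -2590 + 35*j)
√(-47592 + g(675)) = √(-47592 + (-2590 + 35*675)) = √(-47592 + (-2590 + 23625)) = √(-47592 + 21035) = √(-26557) = I*√26557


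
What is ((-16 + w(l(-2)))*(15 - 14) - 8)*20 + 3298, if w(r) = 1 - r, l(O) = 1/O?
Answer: 2848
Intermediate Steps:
((-16 + w(l(-2)))*(15 - 14) - 8)*20 + 3298 = ((-16 + (1 - 1/(-2)))*(15 - 14) - 8)*20 + 3298 = ((-16 + (1 - 1*(-½)))*1 - 8)*20 + 3298 = ((-16 + (1 + ½))*1 - 8)*20 + 3298 = ((-16 + 3/2)*1 - 8)*20 + 3298 = (-29/2*1 - 8)*20 + 3298 = (-29/2 - 8)*20 + 3298 = -45/2*20 + 3298 = -450 + 3298 = 2848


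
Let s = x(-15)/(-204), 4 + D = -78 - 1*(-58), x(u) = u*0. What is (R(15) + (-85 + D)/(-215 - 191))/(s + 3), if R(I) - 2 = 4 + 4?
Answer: 4169/1218 ≈ 3.4228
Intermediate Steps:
x(u) = 0
D = -24 (D = -4 + (-78 - 1*(-58)) = -4 + (-78 + 58) = -4 - 20 = -24)
s = 0 (s = 0/(-204) = 0*(-1/204) = 0)
R(I) = 10 (R(I) = 2 + (4 + 4) = 2 + 8 = 10)
(R(15) + (-85 + D)/(-215 - 191))/(s + 3) = (10 + (-85 - 24)/(-215 - 191))/(0 + 3) = (10 - 109/(-406))/3 = (10 - 109*(-1/406))*(⅓) = (10 + 109/406)*(⅓) = (4169/406)*(⅓) = 4169/1218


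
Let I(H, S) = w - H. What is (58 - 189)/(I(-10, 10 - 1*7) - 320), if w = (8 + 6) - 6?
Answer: 131/302 ≈ 0.43377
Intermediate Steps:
w = 8 (w = 14 - 6 = 8)
I(H, S) = 8 - H
(58 - 189)/(I(-10, 10 - 1*7) - 320) = (58 - 189)/((8 - 1*(-10)) - 320) = -131/((8 + 10) - 320) = -131/(18 - 320) = -131/(-302) = -131*(-1/302) = 131/302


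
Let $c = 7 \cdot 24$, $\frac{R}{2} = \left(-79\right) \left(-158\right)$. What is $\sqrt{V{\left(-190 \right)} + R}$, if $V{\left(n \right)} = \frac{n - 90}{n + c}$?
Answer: $\frac{2 \sqrt{755546}}{11} \approx 158.04$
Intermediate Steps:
$R = 24964$ ($R = 2 \left(\left(-79\right) \left(-158\right)\right) = 2 \cdot 12482 = 24964$)
$c = 168$
$V{\left(n \right)} = \frac{-90 + n}{168 + n}$ ($V{\left(n \right)} = \frac{n - 90}{n + 168} = \frac{-90 + n}{168 + n}$)
$\sqrt{V{\left(-190 \right)} + R} = \sqrt{\frac{-90 - 190}{168 - 190} + 24964} = \sqrt{\frac{1}{-22} \left(-280\right) + 24964} = \sqrt{\left(- \frac{1}{22}\right) \left(-280\right) + 24964} = \sqrt{\frac{140}{11} + 24964} = \sqrt{\frac{274744}{11}} = \frac{2 \sqrt{755546}}{11}$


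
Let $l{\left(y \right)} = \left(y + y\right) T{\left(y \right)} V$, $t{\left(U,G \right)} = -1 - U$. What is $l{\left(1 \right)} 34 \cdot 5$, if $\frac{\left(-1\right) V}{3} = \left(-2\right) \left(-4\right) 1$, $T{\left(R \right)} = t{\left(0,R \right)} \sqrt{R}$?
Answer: $8160$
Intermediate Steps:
$T{\left(R \right)} = - \sqrt{R}$ ($T{\left(R \right)} = \left(-1 - 0\right) \sqrt{R} = \left(-1 + 0\right) \sqrt{R} = - \sqrt{R}$)
$V = -24$ ($V = - 3 \left(-2\right) \left(-4\right) 1 = - 3 \cdot 8 \cdot 1 = \left(-3\right) 8 = -24$)
$l{\left(y \right)} = 48 y^{\frac{3}{2}}$ ($l{\left(y \right)} = \left(y + y\right) \left(- \sqrt{y}\right) \left(-24\right) = 2 y \left(- \sqrt{y}\right) \left(-24\right) = - 2 y^{\frac{3}{2}} \left(-24\right) = 48 y^{\frac{3}{2}}$)
$l{\left(1 \right)} 34 \cdot 5 = 48 \cdot 1^{\frac{3}{2}} \cdot 34 \cdot 5 = 48 \cdot 1 \cdot 34 \cdot 5 = 48 \cdot 34 \cdot 5 = 1632 \cdot 5 = 8160$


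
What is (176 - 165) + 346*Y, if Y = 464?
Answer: 160555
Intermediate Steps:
(176 - 165) + 346*Y = (176 - 165) + 346*464 = 11 + 160544 = 160555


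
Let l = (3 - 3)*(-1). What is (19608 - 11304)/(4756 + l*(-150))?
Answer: 2076/1189 ≈ 1.7460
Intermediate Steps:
l = 0 (l = 0*(-1) = 0)
(19608 - 11304)/(4756 + l*(-150)) = (19608 - 11304)/(4756 + 0*(-150)) = 8304/(4756 + 0) = 8304/4756 = 8304*(1/4756) = 2076/1189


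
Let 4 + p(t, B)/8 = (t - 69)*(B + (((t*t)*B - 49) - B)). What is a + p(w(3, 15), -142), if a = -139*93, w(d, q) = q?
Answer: 13810609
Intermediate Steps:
a = -12927
p(t, B) = -32 + 8*(-69 + t)*(-49 + B*t²) (p(t, B) = -32 + 8*((t - 69)*(B + (((t*t)*B - 49) - B))) = -32 + 8*((-69 + t)*(B + ((t²*B - 49) - B))) = -32 + 8*((-69 + t)*(B + ((B*t² - 49) - B))) = -32 + 8*((-69 + t)*(B + ((-49 + B*t²) - B))) = -32 + 8*((-69 + t)*(B + (-49 - B + B*t²))) = -32 + 8*((-69 + t)*(-49 + B*t²)) = -32 + 8*(-69 + t)*(-49 + B*t²))
a + p(w(3, 15), -142) = -12927 + (27016 - 392*15 - 552*(-142)*15² + 8*(-142)*15³) = -12927 + (27016 - 5880 - 552*(-142)*225 + 8*(-142)*3375) = -12927 + (27016 - 5880 + 17636400 - 3834000) = -12927 + 13823536 = 13810609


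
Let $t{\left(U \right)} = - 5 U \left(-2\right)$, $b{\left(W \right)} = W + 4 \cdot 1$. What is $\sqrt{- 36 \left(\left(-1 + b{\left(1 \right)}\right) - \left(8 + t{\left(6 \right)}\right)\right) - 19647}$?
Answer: $3 i \sqrt{1927} \approx 131.69 i$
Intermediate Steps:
$b{\left(W \right)} = 4 + W$ ($b{\left(W \right)} = W + 4 = 4 + W$)
$t{\left(U \right)} = 10 U$
$\sqrt{- 36 \left(\left(-1 + b{\left(1 \right)}\right) - \left(8 + t{\left(6 \right)}\right)\right) - 19647} = \sqrt{- 36 \left(\left(-1 + \left(4 + 1\right)\right) - \left(8 + 10 \cdot 6\right)\right) - 19647} = \sqrt{- 36 \left(\left(-1 + 5\right) - 68\right) - 19647} = \sqrt{- 36 \left(4 - 68\right) - 19647} = \sqrt{\left(-36\right) \left(-64\right) - 19647} = \sqrt{2304 - 19647} = \sqrt{-17343} = 3 i \sqrt{1927}$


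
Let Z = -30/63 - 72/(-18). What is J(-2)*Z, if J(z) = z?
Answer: -148/21 ≈ -7.0476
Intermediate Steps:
Z = 74/21 (Z = -30*1/63 - 72*(-1/18) = -10/21 + 4 = 74/21 ≈ 3.5238)
J(-2)*Z = -2*74/21 = -148/21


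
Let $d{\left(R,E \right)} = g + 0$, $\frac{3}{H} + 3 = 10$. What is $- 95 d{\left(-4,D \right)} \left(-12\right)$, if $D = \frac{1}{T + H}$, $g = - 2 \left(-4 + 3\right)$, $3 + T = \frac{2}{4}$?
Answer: $2280$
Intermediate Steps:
$T = - \frac{5}{2}$ ($T = -3 + \frac{2}{4} = -3 + 2 \cdot \frac{1}{4} = -3 + \frac{1}{2} = - \frac{5}{2} \approx -2.5$)
$H = \frac{3}{7}$ ($H = \frac{3}{-3 + 10} = \frac{3}{7} \approx 0.42857$)
$g = 2$ ($g = \left(-2\right) \left(-1\right) = 2$)
$D = - \frac{14}{29}$ ($D = \frac{1}{- \frac{5}{2} + \frac{3}{7}} = \frac{1}{- \frac{29}{14}} = - \frac{14}{29} \approx -0.48276$)
$d{\left(R,E \right)} = 2$ ($d{\left(R,E \right)} = 2 + 0 = 2$)
$- 95 d{\left(-4,D \right)} \left(-12\right) = \left(-95\right) 2 \left(-12\right) = \left(-190\right) \left(-12\right) = 2280$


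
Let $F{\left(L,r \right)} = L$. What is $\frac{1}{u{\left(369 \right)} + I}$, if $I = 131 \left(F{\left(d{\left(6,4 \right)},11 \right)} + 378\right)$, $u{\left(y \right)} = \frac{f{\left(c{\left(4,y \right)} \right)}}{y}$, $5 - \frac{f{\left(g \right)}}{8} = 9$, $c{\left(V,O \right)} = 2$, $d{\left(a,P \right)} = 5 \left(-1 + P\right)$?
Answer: $\frac{369}{18997195} \approx 1.9424 \cdot 10^{-5}$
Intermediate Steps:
$d{\left(a,P \right)} = -5 + 5 P$
$f{\left(g \right)} = -32$ ($f{\left(g \right)} = 40 - 72 = -32$)
$u{\left(y \right)} = - \frac{32}{y}$
$I = 51483$ ($I = 131 \left(\left(-5 + 5 \cdot 4\right) + 378\right) = 131 \left(\left(-5 + 20\right) + 378\right) = 131 \left(15 + 378\right) = 131 \cdot 393 = 51483$)
$\frac{1}{u{\left(369 \right)} + I} = \frac{1}{- \frac{32}{369} + 51483} = \frac{1}{\frac{18997195}{369}} = \frac{369}{18997195}$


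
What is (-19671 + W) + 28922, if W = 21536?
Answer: 30787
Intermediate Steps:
(-19671 + W) + 28922 = (-19671 + 21536) + 28922 = 1865 + 28922 = 30787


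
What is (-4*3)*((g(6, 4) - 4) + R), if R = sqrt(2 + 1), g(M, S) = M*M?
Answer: -384 - 12*sqrt(3) ≈ -404.78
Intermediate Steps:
g(M, S) = M**2
R = sqrt(3) ≈ 1.7320
(-4*3)*((g(6, 4) - 4) + R) = (-4*3)*((6**2 - 4) + sqrt(3)) = -12*((36 - 4) + sqrt(3)) = -12*(32 + sqrt(3)) = -384 - 12*sqrt(3)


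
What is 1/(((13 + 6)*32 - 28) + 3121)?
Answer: 1/3701 ≈ 0.00027020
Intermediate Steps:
1/(((13 + 6)*32 - 28) + 3121) = 1/((19*32 - 28) + 3121) = 1/((608 - 28) + 3121) = 1/(580 + 3121) = 1/3701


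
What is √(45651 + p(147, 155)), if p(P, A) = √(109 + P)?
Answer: √45667 ≈ 213.70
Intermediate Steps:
√(45651 + p(147, 155)) = √(45651 + √(109 + 147)) = √(45651 + √256) = √(45651 + 16) = √45667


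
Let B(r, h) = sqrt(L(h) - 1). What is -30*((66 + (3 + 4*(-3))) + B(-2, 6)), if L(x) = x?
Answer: -1710 - 30*sqrt(5) ≈ -1777.1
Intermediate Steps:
B(r, h) = sqrt(-1 + h) (B(r, h) = sqrt(h - 1) = sqrt(-1 + h))
-30*((66 + (3 + 4*(-3))) + B(-2, 6)) = -30*((66 + (3 + 4*(-3))) + sqrt(-1 + 6)) = -30*((66 + (3 - 12)) + sqrt(5)) = -30*((66 - 9) + sqrt(5)) = -30*(57 + sqrt(5)) = -1710 - 30*sqrt(5)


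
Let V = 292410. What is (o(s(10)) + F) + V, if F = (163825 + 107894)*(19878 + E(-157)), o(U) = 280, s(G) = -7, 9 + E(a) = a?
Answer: 5356417618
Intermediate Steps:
E(a) = -9 + a
F = 5356124928 (F = (163825 + 107894)*(19878 + (-9 - 157)) = 271719*(19878 - 166) = 271719*19712 = 5356124928)
(o(s(10)) + F) + V = (280 + 5356124928) + 292410 = 5356125208 + 292410 = 5356417618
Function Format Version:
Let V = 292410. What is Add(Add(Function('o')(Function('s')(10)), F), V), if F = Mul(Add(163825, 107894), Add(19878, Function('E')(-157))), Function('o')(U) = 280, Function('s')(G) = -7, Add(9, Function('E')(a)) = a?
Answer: 5356417618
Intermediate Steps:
Function('E')(a) = Add(-9, a)
F = 5356124928 (F = Mul(Add(163825, 107894), Add(19878, Add(-9, -157))) = Mul(271719, Add(19878, -166)) = Mul(271719, 19712) = 5356124928)
Add(Add(Function('o')(Function('s')(10)), F), V) = Add(Add(280, 5356124928), 292410) = Add(5356125208, 292410) = 5356417618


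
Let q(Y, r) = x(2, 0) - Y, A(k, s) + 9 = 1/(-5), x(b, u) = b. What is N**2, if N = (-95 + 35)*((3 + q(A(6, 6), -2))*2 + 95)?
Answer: 54819216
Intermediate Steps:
A(k, s) = -46/5 (A(k, s) = -9 + 1/(-5) = -9 - 1/5 = -46/5)
q(Y, r) = 2 - Y
N = -7404 (N = (-95 + 35)*((3 + (2 - 1*(-46/5)))*2 + 95) = -60*((3 + (2 + 46/5))*2 + 95) = -60*((3 + 56/5)*2 + 95) = -60*((71/5)*2 + 95) = -60*(142/5 + 95) = -60*617/5 = -7404)
N**2 = (-7404)**2 = 54819216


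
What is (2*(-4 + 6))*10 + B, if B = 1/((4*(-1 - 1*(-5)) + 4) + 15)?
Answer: 1401/35 ≈ 40.029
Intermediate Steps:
B = 1/35 (B = 1/((4*(-1 + 5) + 4) + 15) = 1/((4*4 + 4) + 15) = 1/((16 + 4) + 15) = 1/(20 + 15) = 1/35 ≈ 0.028571)
(2*(-4 + 6))*10 + B = (2*(-4 + 6))*10 + 1/35 = (2*2)*10 + 1/35 = 4*10 + 1/35 = 40 + 1/35 = 1401/35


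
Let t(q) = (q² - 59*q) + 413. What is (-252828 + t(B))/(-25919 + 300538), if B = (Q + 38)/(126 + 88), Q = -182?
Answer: -2889439615/3144112931 ≈ -0.91900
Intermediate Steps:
B = -72/107 (B = (-182 + 38)/(126 + 88) = -144/214 = -144*1/214 = -72/107 ≈ -0.67290)
t(q) = 413 + q² - 59*q
(-252828 + t(B))/(-25919 + 300538) = (-252828 + (413 + (-72/107)² - 59*(-72/107)))/(-25919 + 300538) = (-252828 + (413 + 5184/11449 + 4248/107))/274619 = (-252828 + 5188157/11449)*(1/274619) = -2889439615/11449*1/274619 = -2889439615/3144112931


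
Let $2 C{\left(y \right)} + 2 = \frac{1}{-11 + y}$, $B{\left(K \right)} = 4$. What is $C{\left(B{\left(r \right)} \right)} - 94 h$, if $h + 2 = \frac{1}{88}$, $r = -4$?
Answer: $\frac{57245}{308} \approx 185.86$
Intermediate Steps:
$C{\left(y \right)} = -1 + \frac{1}{2 \left(-11 + y\right)}$
$h = - \frac{175}{88}$ ($h = -2 + \frac{1}{88} = - \frac{175}{88} \approx -1.9886$)
$C{\left(B{\left(r \right)} \right)} - 94 h = \frac{\frac{23}{2} - 4}{-11 + 4} - - \frac{8225}{44} = \frac{\frac{23}{2} - 4}{-7} + \frac{8225}{44} = \left(- \frac{1}{7}\right) \frac{15}{2} + \frac{8225}{44} = - \frac{15}{14} + \frac{8225}{44} = \frac{57245}{308}$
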